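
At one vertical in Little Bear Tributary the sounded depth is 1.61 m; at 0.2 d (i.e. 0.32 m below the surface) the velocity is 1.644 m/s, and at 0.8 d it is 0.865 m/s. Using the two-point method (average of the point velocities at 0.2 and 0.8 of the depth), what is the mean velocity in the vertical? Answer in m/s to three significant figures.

1.25 m/s

v̄ = (1.644 + 0.865) / 2 = 1.255 m/s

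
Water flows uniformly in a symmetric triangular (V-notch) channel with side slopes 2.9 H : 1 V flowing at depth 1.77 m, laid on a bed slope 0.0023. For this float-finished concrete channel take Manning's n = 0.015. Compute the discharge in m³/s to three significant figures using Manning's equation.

25.8 m³/s

A = z·y² = 2.9×1.77² = 9.085 m²
P = 2y√(1+z²) = 2×1.77×√(1+2.9²) = 10.86 m
R = A/P = 9.085/10.86 = 0.8367 m
Q = (1/n)·A·R^(2/3)·S^(1/2) = (1/0.015) × 9.085 × 0.8367^(2/3) × 0.0023^(1/2) = 25.79 m³/s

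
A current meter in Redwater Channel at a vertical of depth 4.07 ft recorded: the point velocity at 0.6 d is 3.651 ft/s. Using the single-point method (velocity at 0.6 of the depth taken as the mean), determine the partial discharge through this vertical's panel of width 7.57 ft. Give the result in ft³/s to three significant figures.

112 ft³/s

v̄ = v₀.₆ = 3.651 ft/s
q = v̄ × d × w = 3.651 × 4.07 × 7.57 = 112.5 ft³/s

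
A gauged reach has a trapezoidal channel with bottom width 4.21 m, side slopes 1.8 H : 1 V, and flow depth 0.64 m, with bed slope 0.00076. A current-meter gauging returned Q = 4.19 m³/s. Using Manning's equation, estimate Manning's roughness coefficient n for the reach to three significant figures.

A = (b + z·y)·y = (4.21 + 1.8×0.64)×0.64 = 3.432 m²
P = b + 2y√(1+z²) = 4.21 + 2×0.64×√(1+1.8²) = 6.846 m
R = A/P = 3.432/6.846 = 0.5013 m
n = (1/Q)·A·R^(2/3)·S^(1/2) = (1/4.19) × 3.432 × 0.6310 × 0.02757 = 0.01425

0.0142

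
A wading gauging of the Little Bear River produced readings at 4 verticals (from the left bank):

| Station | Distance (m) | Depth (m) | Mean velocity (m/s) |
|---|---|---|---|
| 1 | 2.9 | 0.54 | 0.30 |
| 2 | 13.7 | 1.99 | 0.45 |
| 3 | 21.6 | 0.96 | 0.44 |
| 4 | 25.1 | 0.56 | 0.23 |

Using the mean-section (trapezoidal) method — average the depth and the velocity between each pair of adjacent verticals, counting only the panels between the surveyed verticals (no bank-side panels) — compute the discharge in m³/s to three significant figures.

Panel 1-2: Δb = 10.8 m, d̄ = (0.54+1.99)/2 = 1.265, v̄ = (0.30+0.45)/2 = 0.375 → q = 10.8×1.265×0.375 = 5.123 m³/s
Panel 2-3: Δb = 7.9 m, d̄ = (1.99+0.96)/2 = 1.475, v̄ = (0.45+0.44)/2 = 0.445 → q = 7.9×1.475×0.445 = 5.185 m³/s
Panel 3-4: Δb = 3.5 m, d̄ = (0.96+0.56)/2 = 0.76, v̄ = (0.44+0.23)/2 = 0.335 → q = 3.5×0.76×0.335 = 0.8911 m³/s
Q = Σ q = 11.20 m³/s

11.2 m³/s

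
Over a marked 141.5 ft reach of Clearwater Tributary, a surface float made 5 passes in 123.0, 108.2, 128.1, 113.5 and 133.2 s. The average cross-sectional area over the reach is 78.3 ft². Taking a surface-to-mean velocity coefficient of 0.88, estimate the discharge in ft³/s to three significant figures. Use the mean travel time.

t̄ = (123.0 + 108.2 + 128.1 + 113.5 + 133.2) / 5 = 121.2 s
v_surface = L / t̄ = 141.5 / 121.2 = 1.167 ft/s
v_mean = 0.88 × 1.167 = 1.027 ft/s
Q = A × v_mean = 78.3 × 1.027 = 80.44 ft³/s

80.4 ft³/s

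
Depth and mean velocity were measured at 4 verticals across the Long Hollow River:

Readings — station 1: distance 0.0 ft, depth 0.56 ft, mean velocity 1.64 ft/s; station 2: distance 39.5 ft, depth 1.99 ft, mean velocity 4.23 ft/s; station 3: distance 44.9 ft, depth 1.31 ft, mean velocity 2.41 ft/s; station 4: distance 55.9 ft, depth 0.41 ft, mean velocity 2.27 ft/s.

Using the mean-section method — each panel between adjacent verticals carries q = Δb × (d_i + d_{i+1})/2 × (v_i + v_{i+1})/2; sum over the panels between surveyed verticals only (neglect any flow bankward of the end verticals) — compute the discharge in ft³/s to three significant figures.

200 ft³/s

Panel 1-2: Δb = 39.5 ft, d̄ = (0.56+1.99)/2 = 1.275, v̄ = (1.64+4.23)/2 = 2.935 → q = 39.5×1.275×2.935 = 147.8 ft³/s
Panel 2-3: Δb = 5.4 ft, d̄ = (1.99+1.31)/2 = 1.65, v̄ = (4.23+2.41)/2 = 3.32 → q = 5.4×1.65×3.32 = 29.58 ft³/s
Panel 3-4: Δb = 11 ft, d̄ = (1.31+0.41)/2 = 0.86, v̄ = (2.41+2.27)/2 = 2.34 → q = 11×0.86×2.34 = 22.14 ft³/s
Q = Σ q = 199.5 ft³/s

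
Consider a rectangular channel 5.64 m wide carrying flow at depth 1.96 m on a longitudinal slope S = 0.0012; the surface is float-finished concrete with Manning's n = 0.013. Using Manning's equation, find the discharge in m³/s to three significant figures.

A = b·y = 5.64 × 1.96 = 11.05 m²
P = b + 2y = 5.64 + 2×1.96 = 9.560 m
R = A/P = 11.05/9.560 = 1.156 m
Q = (1/n)·A·R^(2/3)·S^(1/2) = (1/0.013) × 11.05 × 1.156^(2/3) × 0.0012^(1/2) = 32.45 m³/s

32.5 m³/s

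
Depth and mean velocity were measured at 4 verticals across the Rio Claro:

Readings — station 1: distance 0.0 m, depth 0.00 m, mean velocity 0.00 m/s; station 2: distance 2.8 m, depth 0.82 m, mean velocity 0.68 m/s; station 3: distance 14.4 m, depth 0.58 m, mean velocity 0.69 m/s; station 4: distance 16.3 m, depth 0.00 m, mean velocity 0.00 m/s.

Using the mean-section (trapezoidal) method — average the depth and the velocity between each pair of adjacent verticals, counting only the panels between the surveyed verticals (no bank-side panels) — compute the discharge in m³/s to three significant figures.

Panel 1-2: Δb = 2.8 m, d̄ = (0.00+0.82)/2 = 0.41, v̄ = (0.00+0.68)/2 = 0.34 → q = 2.8×0.41×0.34 = 0.3903 m³/s
Panel 2-3: Δb = 11.6 m, d̄ = (0.82+0.58)/2 = 0.7, v̄ = (0.68+0.69)/2 = 0.685 → q = 11.6×0.7×0.685 = 5.562 m³/s
Panel 3-4: Δb = 1.9 m, d̄ = (0.58+0.00)/2 = 0.29, v̄ = (0.69+0.00)/2 = 0.345 → q = 1.9×0.29×0.345 = 0.1901 m³/s
Q = Σ q = 6.143 m³/s

6.14 m³/s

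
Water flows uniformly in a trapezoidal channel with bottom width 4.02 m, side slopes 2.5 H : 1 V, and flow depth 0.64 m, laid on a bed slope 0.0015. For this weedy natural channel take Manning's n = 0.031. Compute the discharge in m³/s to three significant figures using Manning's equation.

2.76 m³/s

A = (b + z·y)·y = (4.02 + 2.5×0.64)×0.64 = 3.597 m²
P = b + 2y√(1+z²) = 4.02 + 2×0.64×√(1+2.5²) = 7.467 m
R = A/P = 3.597/7.467 = 0.4817 m
Q = (1/n)·A·R^(2/3)·S^(1/2) = (1/0.031) × 3.597 × 0.4817^(2/3) × 0.0015^(1/2) = 2.761 m³/s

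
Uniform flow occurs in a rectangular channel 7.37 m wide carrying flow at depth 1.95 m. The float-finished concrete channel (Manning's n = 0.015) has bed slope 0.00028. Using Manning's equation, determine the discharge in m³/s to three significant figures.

18.9 m³/s

A = b·y = 7.37 × 1.95 = 14.37 m²
P = b + 2y = 7.37 + 2×1.95 = 11.27 m
R = A/P = 14.37/11.27 = 1.275 m
Q = (1/n)·A·R^(2/3)·S^(1/2) = (1/0.015) × 14.37 × 1.275^(2/3) × 0.00028^(1/2) = 18.85 m³/s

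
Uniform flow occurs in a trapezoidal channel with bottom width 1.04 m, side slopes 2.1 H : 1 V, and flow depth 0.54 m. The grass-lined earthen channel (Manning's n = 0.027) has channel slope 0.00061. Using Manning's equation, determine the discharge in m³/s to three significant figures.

0.513 m³/s

A = (b + z·y)·y = (1.04 + 2.1×0.54)×0.54 = 1.174 m²
P = b + 2y√(1+z²) = 1.04 + 2×0.54×√(1+2.1²) = 3.552 m
R = A/P = 1.174/3.552 = 0.3305 m
Q = (1/n)·A·R^(2/3)·S^(1/2) = (1/0.027) × 1.174 × 0.3305^(2/3) × 0.00061^(1/2) = 0.5133 m³/s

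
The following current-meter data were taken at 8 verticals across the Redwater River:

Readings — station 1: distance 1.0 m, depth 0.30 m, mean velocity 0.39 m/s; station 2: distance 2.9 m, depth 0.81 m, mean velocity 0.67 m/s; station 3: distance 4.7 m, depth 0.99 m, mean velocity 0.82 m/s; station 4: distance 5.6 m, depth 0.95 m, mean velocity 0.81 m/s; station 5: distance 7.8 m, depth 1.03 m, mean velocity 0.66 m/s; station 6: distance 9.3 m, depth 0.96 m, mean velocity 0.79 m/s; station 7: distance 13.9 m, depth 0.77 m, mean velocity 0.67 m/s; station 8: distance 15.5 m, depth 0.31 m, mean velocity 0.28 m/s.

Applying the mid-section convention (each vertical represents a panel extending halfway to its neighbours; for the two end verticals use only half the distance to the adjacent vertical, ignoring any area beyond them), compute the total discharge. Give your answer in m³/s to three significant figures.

8.64 m³/s

w_1 = (2.9 − 1.0)/2 = 0.95 m; q_1 = 0.39 × 0.30 × 0.95 = 0.1112 m³/s
w_2 = (4.7 − 1.0)/2 = 1.85 m; q_2 = 0.67 × 0.81 × 1.85 = 1.004 m³/s
w_3 = (5.6 − 2.9)/2 = 1.35 m; q_3 = 0.82 × 0.99 × 1.35 = 1.096 m³/s
w_4 = (7.8 − 4.7)/2 = 1.55 m; q_4 = 0.81 × 0.95 × 1.55 = 1.193 m³/s
w_5 = (9.3 − 5.6)/2 = 1.85 m; q_5 = 0.66 × 1.03 × 1.85 = 1.258 m³/s
w_6 = (13.9 − 7.8)/2 = 3.05 m; q_6 = 0.79 × 0.96 × 3.05 = 2.313 m³/s
w_7 = (15.5 − 9.3)/2 = 3.1 m; q_7 = 0.67 × 0.77 × 3.1 = 1.599 m³/s
w_8 = (15.5 − 13.9)/2 = 0.8 m; q_8 = 0.28 × 0.31 × 0.8 = 0.06944 m³/s
Q = Σ qᵢ = 8.643 m³/s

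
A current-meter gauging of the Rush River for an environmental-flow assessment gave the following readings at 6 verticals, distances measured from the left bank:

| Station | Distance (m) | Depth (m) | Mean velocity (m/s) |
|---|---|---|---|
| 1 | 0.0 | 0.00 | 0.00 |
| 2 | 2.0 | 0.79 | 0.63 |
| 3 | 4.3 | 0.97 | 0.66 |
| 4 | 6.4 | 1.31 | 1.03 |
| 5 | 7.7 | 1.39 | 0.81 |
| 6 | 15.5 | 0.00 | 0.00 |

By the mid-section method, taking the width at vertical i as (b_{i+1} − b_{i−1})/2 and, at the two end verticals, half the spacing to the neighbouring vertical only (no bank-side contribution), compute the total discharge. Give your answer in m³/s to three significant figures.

9.90 m³/s

w_2 = (4.3 − 0.0)/2 = 2.15 m; q_2 = 0.63 × 0.79 × 2.15 = 1.070 m³/s
w_3 = (6.4 − 2.0)/2 = 2.2 m; q_3 = 0.66 × 0.97 × 2.2 = 1.408 m³/s
w_4 = (7.7 − 4.3)/2 = 1.7 m; q_4 = 1.03 × 1.31 × 1.7 = 2.294 m³/s
w_5 = (15.5 − 6.4)/2 = 4.55 m; q_5 = 0.81 × 1.39 × 4.55 = 5.123 m³/s
Stations 1, 6 contribute zero (depth or velocity is 0).
Q = Σ qᵢ = 9.895 m³/s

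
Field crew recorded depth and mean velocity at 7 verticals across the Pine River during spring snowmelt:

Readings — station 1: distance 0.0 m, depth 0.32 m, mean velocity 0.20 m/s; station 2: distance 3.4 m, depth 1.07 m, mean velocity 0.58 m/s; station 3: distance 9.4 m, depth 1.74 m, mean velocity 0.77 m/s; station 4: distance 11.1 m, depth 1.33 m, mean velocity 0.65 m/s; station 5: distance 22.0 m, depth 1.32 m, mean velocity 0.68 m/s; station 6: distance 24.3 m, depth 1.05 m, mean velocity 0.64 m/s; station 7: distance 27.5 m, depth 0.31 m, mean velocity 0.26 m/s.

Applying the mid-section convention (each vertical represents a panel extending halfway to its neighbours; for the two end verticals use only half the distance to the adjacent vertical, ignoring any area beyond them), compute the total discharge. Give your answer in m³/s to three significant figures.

21.5 m³/s

w_1 = (3.4 − 0.0)/2 = 1.7 m; q_1 = 0.20 × 0.32 × 1.7 = 0.1088 m³/s
w_2 = (9.4 − 0.0)/2 = 4.7 m; q_2 = 0.58 × 1.07 × 4.7 = 2.917 m³/s
w_3 = (11.1 − 3.4)/2 = 3.85 m; q_3 = 0.77 × 1.74 × 3.85 = 5.158 m³/s
w_4 = (22.0 − 9.4)/2 = 6.3 m; q_4 = 0.65 × 1.33 × 6.3 = 5.446 m³/s
w_5 = (24.3 − 11.1)/2 = 6.6 m; q_5 = 0.68 × 1.32 × 6.6 = 5.924 m³/s
w_6 = (27.5 − 22.0)/2 = 2.75 m; q_6 = 0.64 × 1.05 × 2.75 = 1.848 m³/s
w_7 = (27.5 − 24.3)/2 = 1.6 m; q_7 = 0.26 × 0.31 × 1.6 = 0.1290 m³/s
Q = Σ qᵢ = 21.53 m³/s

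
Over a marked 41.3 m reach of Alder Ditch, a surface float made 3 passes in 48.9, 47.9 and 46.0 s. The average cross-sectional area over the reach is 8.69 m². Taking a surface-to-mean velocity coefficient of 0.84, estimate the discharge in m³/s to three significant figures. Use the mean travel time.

6.33 m³/s

t̄ = (48.9 + 47.9 + 46.0) / 3 = 47.6 s
v_surface = L / t̄ = 41.3 / 47.6 = 0.8676 m/s
v_mean = 0.84 × 0.8676 = 0.7288 m/s
Q = A × v_mean = 8.69 × 0.7288 = 6.333 m³/s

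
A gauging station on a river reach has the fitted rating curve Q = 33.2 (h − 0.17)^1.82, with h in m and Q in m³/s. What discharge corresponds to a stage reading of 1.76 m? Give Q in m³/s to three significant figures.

Q = 33.2 × (1.76 − 0.17)^1.82 = 33.2 × 1.59^1.82 = 77.21 m³/s

77.2 m³/s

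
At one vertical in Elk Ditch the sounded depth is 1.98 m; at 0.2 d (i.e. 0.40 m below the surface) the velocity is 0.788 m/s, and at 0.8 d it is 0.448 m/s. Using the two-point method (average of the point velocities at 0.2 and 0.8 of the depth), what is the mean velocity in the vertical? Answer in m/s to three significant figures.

0.618 m/s

v̄ = (0.788 + 0.448) / 2 = 0.6180 m/s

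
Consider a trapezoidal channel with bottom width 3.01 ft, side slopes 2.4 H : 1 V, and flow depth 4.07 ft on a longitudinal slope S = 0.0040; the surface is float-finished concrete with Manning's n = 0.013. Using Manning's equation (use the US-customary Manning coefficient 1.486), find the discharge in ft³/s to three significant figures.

627 ft³/s

A = (b + z·y)·y = (3.01 + 2.4×4.07)×4.07 = 52.01 ft²
P = b + 2y√(1+z²) = 3.01 + 2×4.07×√(1+2.4²) = 24.17 ft
R = A/P = 52.01/24.17 = 2.151 ft
Q = (1.486/n)·A·R^(2/3)·S^(1/2) = (1.486/0.013) × 52.01 × 2.151^(2/3) × 0.0040^(1/2) = 626.6 ft³/s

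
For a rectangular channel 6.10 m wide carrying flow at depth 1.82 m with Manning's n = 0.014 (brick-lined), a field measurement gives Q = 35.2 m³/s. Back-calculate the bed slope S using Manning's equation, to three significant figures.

A = b·y = 6.10 × 1.82 = 11.10 m²
P = b + 2y = 6.10 + 2×1.82 = 9.740 m
R = A/P = 11.10/9.740 = 1.140 m
S = (Q·n / (1·A·R^(2/3)))² = (35.2×0.014 / (1×11.10×1.091))² = 0.001655

0.00165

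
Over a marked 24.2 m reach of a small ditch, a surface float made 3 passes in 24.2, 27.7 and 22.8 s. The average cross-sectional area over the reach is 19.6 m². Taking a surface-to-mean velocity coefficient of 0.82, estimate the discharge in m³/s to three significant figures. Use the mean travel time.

15.6 m³/s

t̄ = (24.2 + 27.7 + 22.8) / 3 = 24.9 s
v_surface = L / t̄ = 24.2 / 24.9 = 0.9719 m/s
v_mean = 0.82 × 0.9719 = 0.7969 m/s
Q = A × v_mean = 19.6 × 0.7969 = 15.62 m³/s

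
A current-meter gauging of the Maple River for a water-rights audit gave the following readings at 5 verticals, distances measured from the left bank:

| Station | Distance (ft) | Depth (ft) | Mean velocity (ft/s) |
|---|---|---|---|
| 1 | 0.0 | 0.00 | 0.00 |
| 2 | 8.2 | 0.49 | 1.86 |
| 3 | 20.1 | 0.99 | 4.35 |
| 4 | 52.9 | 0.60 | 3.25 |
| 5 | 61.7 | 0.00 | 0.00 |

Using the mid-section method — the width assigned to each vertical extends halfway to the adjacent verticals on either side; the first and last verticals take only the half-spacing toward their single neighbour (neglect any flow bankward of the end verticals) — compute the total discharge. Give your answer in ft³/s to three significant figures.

w_2 = (20.1 − 0.0)/2 = 10.05 ft; q_2 = 1.86 × 0.49 × 10.05 = 9.160 ft³/s
w_3 = (52.9 − 8.2)/2 = 22.35 ft; q_3 = 4.35 × 0.99 × 22.35 = 96.25 ft³/s
w_4 = (61.7 − 20.1)/2 = 20.8 ft; q_4 = 3.25 × 0.60 × 20.8 = 40.56 ft³/s
Stations 1, 5 contribute zero (depth or velocity is 0).
Q = Σ qᵢ = 146.0 ft³/s

146 ft³/s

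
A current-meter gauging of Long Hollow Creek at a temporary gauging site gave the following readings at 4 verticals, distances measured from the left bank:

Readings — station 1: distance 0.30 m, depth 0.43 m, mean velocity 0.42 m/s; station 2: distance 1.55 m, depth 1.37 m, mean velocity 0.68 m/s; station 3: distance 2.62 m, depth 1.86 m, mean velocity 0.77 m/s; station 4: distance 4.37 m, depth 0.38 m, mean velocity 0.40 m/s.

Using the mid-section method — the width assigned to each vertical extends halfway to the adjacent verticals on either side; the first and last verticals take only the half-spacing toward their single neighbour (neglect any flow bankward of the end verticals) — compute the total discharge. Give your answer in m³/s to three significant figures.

w_1 = (1.55 − 0.30)/2 = 0.625 m; q_1 = 0.42 × 0.43 × 0.625 = 0.1129 m³/s
w_2 = (2.62 − 0.30)/2 = 1.16 m; q_2 = 0.68 × 1.37 × 1.16 = 1.081 m³/s
w_3 = (4.37 − 1.55)/2 = 1.41 m; q_3 = 0.77 × 1.86 × 1.41 = 2.019 m³/s
w_4 = (4.37 − 2.62)/2 = 0.875 m; q_4 = 0.40 × 0.38 × 0.875 = 0.1330 m³/s
Q = Σ qᵢ = 3.346 m³/s

3.35 m³/s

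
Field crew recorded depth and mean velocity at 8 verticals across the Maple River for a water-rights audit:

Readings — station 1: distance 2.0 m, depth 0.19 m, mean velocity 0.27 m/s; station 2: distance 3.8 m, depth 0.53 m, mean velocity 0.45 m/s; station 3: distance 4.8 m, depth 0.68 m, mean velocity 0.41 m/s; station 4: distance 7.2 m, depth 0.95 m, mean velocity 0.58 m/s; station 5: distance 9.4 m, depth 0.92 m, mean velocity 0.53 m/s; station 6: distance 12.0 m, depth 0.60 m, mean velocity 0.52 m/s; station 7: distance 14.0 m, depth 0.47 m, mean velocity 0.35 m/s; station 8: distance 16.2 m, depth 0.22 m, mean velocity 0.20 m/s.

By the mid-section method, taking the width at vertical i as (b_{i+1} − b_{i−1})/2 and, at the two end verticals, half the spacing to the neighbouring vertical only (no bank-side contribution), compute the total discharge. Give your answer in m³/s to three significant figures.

w_1 = (3.8 − 2.0)/2 = 0.9 m; q_1 = 0.27 × 0.19 × 0.9 = 0.04617 m³/s
w_2 = (4.8 − 2.0)/2 = 1.4 m; q_2 = 0.45 × 0.53 × 1.4 = 0.3339 m³/s
w_3 = (7.2 − 3.8)/2 = 1.7 m; q_3 = 0.41 × 0.68 × 1.7 = 0.4740 m³/s
w_4 = (9.4 − 4.8)/2 = 2.3 m; q_4 = 0.58 × 0.95 × 2.3 = 1.267 m³/s
w_5 = (12.0 − 7.2)/2 = 2.4 m; q_5 = 0.53 × 0.92 × 2.4 = 1.170 m³/s
w_6 = (14.0 − 9.4)/2 = 2.3 m; q_6 = 0.52 × 0.60 × 2.3 = 0.7176 m³/s
w_7 = (16.2 − 12.0)/2 = 2.1 m; q_7 = 0.35 × 0.47 × 2.1 = 0.3455 m³/s
w_8 = (16.2 − 14.0)/2 = 1.1 m; q_8 = 0.20 × 0.22 × 1.1 = 0.04840 m³/s
Q = Σ qᵢ = 4.403 m³/s

4.40 m³/s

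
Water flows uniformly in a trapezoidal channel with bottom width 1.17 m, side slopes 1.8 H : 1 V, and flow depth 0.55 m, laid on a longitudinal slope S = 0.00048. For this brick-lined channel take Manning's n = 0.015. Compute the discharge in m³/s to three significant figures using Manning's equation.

0.855 m³/s

A = (b + z·y)·y = (1.17 + 1.8×0.55)×0.55 = 1.188 m²
P = b + 2y√(1+z²) = 1.17 + 2×0.55×√(1+1.8²) = 3.435 m
R = A/P = 1.188/3.435 = 0.3458 m
Q = (1/n)·A·R^(2/3)·S^(1/2) = (1/0.015) × 1.188 × 0.3458^(2/3) × 0.00048^(1/2) = 0.8549 m³/s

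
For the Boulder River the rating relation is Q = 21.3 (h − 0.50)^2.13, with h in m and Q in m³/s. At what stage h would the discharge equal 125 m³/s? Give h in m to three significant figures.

2.80 m

h − h₀ = (Q/C)^(1/b) = (125/21.3)^(1/2.13) = 2.295 m
h = 0.50 + 2.295 = 2.795 m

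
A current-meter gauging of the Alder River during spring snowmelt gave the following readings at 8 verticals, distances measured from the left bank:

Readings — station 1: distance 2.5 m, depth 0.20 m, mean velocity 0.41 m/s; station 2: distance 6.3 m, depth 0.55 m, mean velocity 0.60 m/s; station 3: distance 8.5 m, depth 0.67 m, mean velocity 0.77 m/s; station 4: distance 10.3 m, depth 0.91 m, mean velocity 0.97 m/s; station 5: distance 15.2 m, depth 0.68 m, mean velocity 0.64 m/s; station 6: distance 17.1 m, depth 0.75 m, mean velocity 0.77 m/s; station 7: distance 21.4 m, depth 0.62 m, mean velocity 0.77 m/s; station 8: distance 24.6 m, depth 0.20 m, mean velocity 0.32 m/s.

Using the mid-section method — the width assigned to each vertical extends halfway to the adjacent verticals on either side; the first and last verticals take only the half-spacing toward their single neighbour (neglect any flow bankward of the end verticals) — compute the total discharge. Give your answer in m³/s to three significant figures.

w_1 = (6.3 − 2.5)/2 = 1.9 m; q_1 = 0.41 × 0.20 × 1.9 = 0.1558 m³/s
w_2 = (8.5 − 2.5)/2 = 3 m; q_2 = 0.60 × 0.55 × 3 = 0.9900 m³/s
w_3 = (10.3 − 6.3)/2 = 2 m; q_3 = 0.77 × 0.67 × 2 = 1.032 m³/s
w_4 = (15.2 − 8.5)/2 = 3.35 m; q_4 = 0.97 × 0.91 × 3.35 = 2.957 m³/s
w_5 = (17.1 − 10.3)/2 = 3.4 m; q_5 = 0.64 × 0.68 × 3.4 = 1.480 m³/s
w_6 = (21.4 − 15.2)/2 = 3.1 m; q_6 = 0.77 × 0.75 × 3.1 = 1.790 m³/s
w_7 = (24.6 − 17.1)/2 = 3.75 m; q_7 = 0.77 × 0.62 × 3.75 = 1.790 m³/s
w_8 = (24.6 − 21.4)/2 = 1.6 m; q_8 = 0.32 × 0.20 × 1.6 = 0.1024 m³/s
Q = Σ qᵢ = 10.30 m³/s

10.3 m³/s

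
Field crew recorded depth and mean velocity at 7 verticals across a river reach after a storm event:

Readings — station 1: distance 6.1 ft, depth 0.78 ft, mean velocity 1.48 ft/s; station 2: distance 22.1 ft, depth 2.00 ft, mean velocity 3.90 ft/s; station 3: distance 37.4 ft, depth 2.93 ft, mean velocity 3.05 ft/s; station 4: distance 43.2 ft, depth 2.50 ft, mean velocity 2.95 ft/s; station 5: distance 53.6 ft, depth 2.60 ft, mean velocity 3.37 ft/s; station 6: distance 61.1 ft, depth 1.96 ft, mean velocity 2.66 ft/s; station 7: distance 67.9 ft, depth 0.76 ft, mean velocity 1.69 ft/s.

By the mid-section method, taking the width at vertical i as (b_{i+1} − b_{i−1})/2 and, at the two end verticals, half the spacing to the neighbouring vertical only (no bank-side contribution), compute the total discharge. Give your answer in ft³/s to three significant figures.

405 ft³/s

w_1 = (22.1 − 6.1)/2 = 8 ft; q_1 = 1.48 × 0.78 × 8 = 9.235 ft³/s
w_2 = (37.4 − 6.1)/2 = 15.65 ft; q_2 = 3.90 × 2.00 × 15.65 = 122.1 ft³/s
w_3 = (43.2 − 22.1)/2 = 10.55 ft; q_3 = 3.05 × 2.93 × 10.55 = 94.28 ft³/s
w_4 = (53.6 − 37.4)/2 = 8.1 ft; q_4 = 2.95 × 2.50 × 8.1 = 59.74 ft³/s
w_5 = (61.1 − 43.2)/2 = 8.95 ft; q_5 = 3.37 × 2.60 × 8.95 = 78.42 ft³/s
w_6 = (67.9 − 53.6)/2 = 7.15 ft; q_6 = 2.66 × 1.96 × 7.15 = 37.28 ft³/s
w_7 = (67.9 − 61.1)/2 = 3.4 ft; q_7 = 1.69 × 0.76 × 3.4 = 4.367 ft³/s
Q = Σ qᵢ = 405.4 ft³/s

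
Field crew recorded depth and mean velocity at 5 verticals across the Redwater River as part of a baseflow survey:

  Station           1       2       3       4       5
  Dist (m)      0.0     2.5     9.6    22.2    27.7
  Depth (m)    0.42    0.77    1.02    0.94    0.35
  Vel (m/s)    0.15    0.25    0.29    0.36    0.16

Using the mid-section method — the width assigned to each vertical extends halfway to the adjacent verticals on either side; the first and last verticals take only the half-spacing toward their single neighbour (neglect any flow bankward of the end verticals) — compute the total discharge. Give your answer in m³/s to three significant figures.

w_1 = (2.5 − 0.0)/2 = 1.25 m; q_1 = 0.15 × 0.42 × 1.25 = 0.07875 m³/s
w_2 = (9.6 − 0.0)/2 = 4.8 m; q_2 = 0.25 × 0.77 × 4.8 = 0.9240 m³/s
w_3 = (22.2 − 2.5)/2 = 9.85 m; q_3 = 0.29 × 1.02 × 9.85 = 2.914 m³/s
w_4 = (27.7 − 9.6)/2 = 9.05 m; q_4 = 0.36 × 0.94 × 9.05 = 3.063 m³/s
w_5 = (27.7 − 22.2)/2 = 2.75 m; q_5 = 0.16 × 0.35 × 2.75 = 0.1540 m³/s
Q = Σ qᵢ = 7.133 m³/s

7.13 m³/s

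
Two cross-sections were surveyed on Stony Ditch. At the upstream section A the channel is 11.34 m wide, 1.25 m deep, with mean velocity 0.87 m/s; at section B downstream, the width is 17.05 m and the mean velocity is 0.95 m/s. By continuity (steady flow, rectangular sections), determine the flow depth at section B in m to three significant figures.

Q = A₁V₁ = (11.34×1.25) × 0.87 = 12.33 m³/s
d₂ = Q/(b₂ V₂) = 12.33/(17.05×0.95) = 0.7614 m

0.761 m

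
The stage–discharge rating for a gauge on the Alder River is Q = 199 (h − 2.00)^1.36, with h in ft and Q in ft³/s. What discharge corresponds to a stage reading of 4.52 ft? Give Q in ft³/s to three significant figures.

Q = 199 × (4.52 − 2.00)^1.36 = 199 × 2.52^1.36 = 699.5 ft³/s

699 ft³/s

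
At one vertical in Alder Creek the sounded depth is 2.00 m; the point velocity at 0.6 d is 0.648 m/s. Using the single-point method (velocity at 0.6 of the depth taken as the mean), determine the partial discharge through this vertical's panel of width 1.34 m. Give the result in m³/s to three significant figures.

v̄ = v₀.₆ = 0.648 m/s
q = v̄ × d × w = 0.6480 × 2.00 × 1.34 = 1.737 m³/s

1.74 m³/s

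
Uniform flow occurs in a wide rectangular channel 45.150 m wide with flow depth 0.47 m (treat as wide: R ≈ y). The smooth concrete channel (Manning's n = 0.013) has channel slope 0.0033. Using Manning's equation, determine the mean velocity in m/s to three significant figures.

A = b·y = 45.150 × 0.47 = 21.22 m²
Wide channel: R ≈ y = 0.47 m
Q = (1/n)·A·R^(2/3)·S^(1/2) = (1/0.013) × 21.22 × 0.4700^(2/3) × 0.0033^(1/2) = 56.68 m³/s
V = Q/A = 56.68/21.22 = 2.671 m/s

2.67 m/s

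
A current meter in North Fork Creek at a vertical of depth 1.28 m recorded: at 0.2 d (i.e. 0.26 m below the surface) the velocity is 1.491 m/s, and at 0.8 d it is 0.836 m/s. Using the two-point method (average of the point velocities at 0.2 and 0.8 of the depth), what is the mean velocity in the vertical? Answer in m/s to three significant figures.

v̄ = (1.491 + 0.836) / 2 = 1.164 m/s

1.16 m/s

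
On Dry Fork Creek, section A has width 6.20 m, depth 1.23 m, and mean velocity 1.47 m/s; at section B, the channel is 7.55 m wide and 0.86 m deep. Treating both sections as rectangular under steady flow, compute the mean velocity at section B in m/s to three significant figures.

1.73 m/s

Q = A₁V₁ = (6.20×1.23) × 1.47 = 11.21 m³/s
A₂ = 7.55 × 0.86 = 6.493 m²
V₂ = Q/A₂ = 11.21/6.493 = 1.727 m/s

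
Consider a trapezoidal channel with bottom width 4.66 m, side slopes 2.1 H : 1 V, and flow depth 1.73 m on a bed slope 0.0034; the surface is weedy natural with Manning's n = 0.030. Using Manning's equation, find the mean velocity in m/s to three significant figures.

2.11 m/s

A = (b + z·y)·y = (4.66 + 2.1×1.73)×1.73 = 14.35 m²
P = b + 2y√(1+z²) = 4.66 + 2×1.73×√(1+2.1²) = 12.71 m
R = A/P = 14.35/12.71 = 1.129 m
Q = (1/n)·A·R^(2/3)·S^(1/2) = (1/0.030) × 14.35 × 1.129^(2/3) × 0.0034^(1/2) = 30.23 m³/s
V = Q/A = 30.23/14.35 = 2.107 m/s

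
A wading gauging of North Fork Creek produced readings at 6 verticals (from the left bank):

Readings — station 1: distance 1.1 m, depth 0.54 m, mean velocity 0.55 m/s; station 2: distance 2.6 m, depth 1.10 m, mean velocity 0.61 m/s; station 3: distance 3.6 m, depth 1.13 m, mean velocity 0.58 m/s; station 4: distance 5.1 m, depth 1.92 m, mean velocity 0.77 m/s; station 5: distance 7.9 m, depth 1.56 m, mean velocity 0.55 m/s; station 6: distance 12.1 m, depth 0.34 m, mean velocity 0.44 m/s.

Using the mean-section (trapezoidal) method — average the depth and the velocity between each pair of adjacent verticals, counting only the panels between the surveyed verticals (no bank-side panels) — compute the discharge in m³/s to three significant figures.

Panel 1-2: Δb = 1.5 m, d̄ = (0.54+1.10)/2 = 0.82, v̄ = (0.55+0.61)/2 = 0.58 → q = 1.5×0.82×0.58 = 0.7134 m³/s
Panel 2-3: Δb = 1 m, d̄ = (1.10+1.13)/2 = 1.115, v̄ = (0.61+0.58)/2 = 0.595 → q = 1×1.115×0.595 = 0.6634 m³/s
Panel 3-4: Δb = 1.5 m, d̄ = (1.13+1.92)/2 = 1.525, v̄ = (0.58+0.77)/2 = 0.675 → q = 1.5×1.525×0.675 = 1.544 m³/s
Panel 4-5: Δb = 2.8 m, d̄ = (1.92+1.56)/2 = 1.74, v̄ = (0.77+0.55)/2 = 0.66 → q = 2.8×1.74×0.66 = 3.216 m³/s
Panel 5-6: Δb = 4.2 m, d̄ = (1.56+0.34)/2 = 0.95, v̄ = (0.55+0.44)/2 = 0.495 → q = 4.2×0.95×0.495 = 1.975 m³/s
Q = Σ q = 8.111 m³/s

8.11 m³/s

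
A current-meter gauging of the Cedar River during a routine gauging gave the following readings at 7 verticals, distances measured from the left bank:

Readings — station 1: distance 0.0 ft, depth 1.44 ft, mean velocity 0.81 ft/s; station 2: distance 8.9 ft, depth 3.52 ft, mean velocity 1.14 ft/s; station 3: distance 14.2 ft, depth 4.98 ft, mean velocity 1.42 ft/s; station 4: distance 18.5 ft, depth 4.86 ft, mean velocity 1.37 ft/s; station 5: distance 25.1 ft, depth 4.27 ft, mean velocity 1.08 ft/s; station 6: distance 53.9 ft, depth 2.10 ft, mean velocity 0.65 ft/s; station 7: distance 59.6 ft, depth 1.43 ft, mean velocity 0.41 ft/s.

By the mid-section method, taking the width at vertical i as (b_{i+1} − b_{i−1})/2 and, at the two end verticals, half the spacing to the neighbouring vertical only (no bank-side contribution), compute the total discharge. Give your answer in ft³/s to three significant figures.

211 ft³/s

w_1 = (8.9 − 0.0)/2 = 4.45 ft; q_1 = 0.81 × 1.44 × 4.45 = 5.190 ft³/s
w_2 = (14.2 − 0.0)/2 = 7.1 ft; q_2 = 1.14 × 3.52 × 7.1 = 28.49 ft³/s
w_3 = (18.5 − 8.9)/2 = 4.8 ft; q_3 = 1.42 × 4.98 × 4.8 = 33.94 ft³/s
w_4 = (25.1 − 14.2)/2 = 5.45 ft; q_4 = 1.37 × 4.86 × 5.45 = 36.29 ft³/s
w_5 = (53.9 − 18.5)/2 = 17.7 ft; q_5 = 1.08 × 4.27 × 17.7 = 81.63 ft³/s
w_6 = (59.6 − 25.1)/2 = 17.25 ft; q_6 = 0.65 × 2.10 × 17.25 = 23.55 ft³/s
w_7 = (59.6 − 53.9)/2 = 2.85 ft; q_7 = 0.41 × 1.43 × 2.85 = 1.671 ft³/s
Q = Σ qᵢ = 210.8 ft³/s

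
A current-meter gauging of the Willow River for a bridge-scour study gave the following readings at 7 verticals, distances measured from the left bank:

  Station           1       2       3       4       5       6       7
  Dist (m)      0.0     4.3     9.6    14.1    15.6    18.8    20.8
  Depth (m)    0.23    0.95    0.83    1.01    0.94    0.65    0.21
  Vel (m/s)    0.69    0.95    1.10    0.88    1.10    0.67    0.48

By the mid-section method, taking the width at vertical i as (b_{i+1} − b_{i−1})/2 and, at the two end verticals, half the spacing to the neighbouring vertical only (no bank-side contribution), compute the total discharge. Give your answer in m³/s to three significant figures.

15.5 m³/s

w_1 = (4.3 − 0.0)/2 = 2.15 m; q_1 = 0.69 × 0.23 × 2.15 = 0.3412 m³/s
w_2 = (9.6 − 0.0)/2 = 4.8 m; q_2 = 0.95 × 0.95 × 4.8 = 4.332 m³/s
w_3 = (14.1 − 4.3)/2 = 4.9 m; q_3 = 1.10 × 0.83 × 4.9 = 4.474 m³/s
w_4 = (15.6 − 9.6)/2 = 3 m; q_4 = 0.88 × 1.01 × 3 = 2.666 m³/s
w_5 = (18.8 − 14.1)/2 = 2.35 m; q_5 = 1.10 × 0.94 × 2.35 = 2.430 m³/s
w_6 = (20.8 − 15.6)/2 = 2.6 m; q_6 = 0.67 × 0.65 × 2.6 = 1.132 m³/s
w_7 = (20.8 − 18.8)/2 = 1 m; q_7 = 0.48 × 0.21 × 1 = 0.1008 m³/s
Q = Σ qᵢ = 15.48 m³/s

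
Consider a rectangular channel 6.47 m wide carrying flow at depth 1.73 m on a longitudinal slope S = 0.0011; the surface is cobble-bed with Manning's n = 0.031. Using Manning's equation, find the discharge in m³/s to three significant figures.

13.0 m³/s

A = b·y = 6.47 × 1.73 = 11.19 m²
P = b + 2y = 6.47 + 2×1.73 = 9.930 m
R = A/P = 11.19/9.930 = 1.127 m
Q = (1/n)·A·R^(2/3)·S^(1/2) = (1/0.031) × 11.19 × 1.127^(2/3) × 0.0011^(1/2) = 12.97 m³/s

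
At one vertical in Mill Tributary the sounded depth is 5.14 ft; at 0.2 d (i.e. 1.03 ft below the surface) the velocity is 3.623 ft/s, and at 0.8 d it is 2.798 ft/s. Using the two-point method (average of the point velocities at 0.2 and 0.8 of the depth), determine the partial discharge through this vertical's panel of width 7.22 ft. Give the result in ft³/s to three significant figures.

v̄ = (3.623 + 2.798) / 2 = 3.211 ft/s
q = v̄ × d × w = 3.211 × 5.14 × 7.22 = 119.1 ft³/s

119 ft³/s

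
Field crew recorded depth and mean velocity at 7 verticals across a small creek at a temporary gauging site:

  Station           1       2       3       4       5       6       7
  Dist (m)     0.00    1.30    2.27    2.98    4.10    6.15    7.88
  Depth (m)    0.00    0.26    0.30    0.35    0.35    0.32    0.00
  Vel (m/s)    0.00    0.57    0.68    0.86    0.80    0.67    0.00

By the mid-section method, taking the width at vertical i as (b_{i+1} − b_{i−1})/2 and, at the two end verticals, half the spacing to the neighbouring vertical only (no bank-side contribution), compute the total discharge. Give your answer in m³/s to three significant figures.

w_2 = (2.27 − 0.00)/2 = 1.135 m; q_2 = 0.57 × 0.26 × 1.135 = 0.1682 m³/s
w_3 = (2.98 − 1.30)/2 = 0.84 m; q_3 = 0.68 × 0.30 × 0.84 = 0.1714 m³/s
w_4 = (4.10 − 2.27)/2 = 0.915 m; q_4 = 0.86 × 0.35 × 0.915 = 0.2754 m³/s
w_5 = (6.15 − 2.98)/2 = 1.585 m; q_5 = 0.80 × 0.35 × 1.585 = 0.4438 m³/s
w_6 = (7.88 − 4.10)/2 = 1.89 m; q_6 = 0.67 × 0.32 × 1.89 = 0.4052 m³/s
Stations 1, 7 contribute zero (depth or velocity is 0).
Q = Σ qᵢ = 1.464 m³/s

1.46 m³/s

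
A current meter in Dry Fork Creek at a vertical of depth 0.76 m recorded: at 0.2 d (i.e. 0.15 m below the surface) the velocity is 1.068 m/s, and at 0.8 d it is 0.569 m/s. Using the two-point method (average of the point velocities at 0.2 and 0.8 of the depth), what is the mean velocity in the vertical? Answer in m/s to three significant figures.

v̄ = (1.068 + 0.569) / 2 = 0.8185 m/s

0.819 m/s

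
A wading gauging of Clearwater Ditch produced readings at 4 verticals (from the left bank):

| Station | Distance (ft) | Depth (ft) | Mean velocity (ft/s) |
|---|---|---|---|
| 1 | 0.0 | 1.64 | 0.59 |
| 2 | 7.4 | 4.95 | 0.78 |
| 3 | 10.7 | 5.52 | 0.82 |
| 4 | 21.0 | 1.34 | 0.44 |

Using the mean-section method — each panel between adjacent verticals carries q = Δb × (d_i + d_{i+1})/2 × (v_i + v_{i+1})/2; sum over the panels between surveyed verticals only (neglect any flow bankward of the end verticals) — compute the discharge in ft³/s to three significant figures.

Panel 1-2: Δb = 7.4 ft, d̄ = (1.64+4.95)/2 = 3.295, v̄ = (0.59+0.78)/2 = 0.685 → q = 7.4×3.295×0.685 = 16.70 ft³/s
Panel 2-3: Δb = 3.3 ft, d̄ = (4.95+5.52)/2 = 5.235, v̄ = (0.78+0.82)/2 = 0.8 → q = 3.3×5.235×0.8 = 13.82 ft³/s
Panel 3-4: Δb = 10.3 ft, d̄ = (5.52+1.34)/2 = 3.43, v̄ = (0.82+0.44)/2 = 0.63 → q = 10.3×3.43×0.63 = 22.26 ft³/s
Q = Σ q = 52.78 ft³/s

52.8 ft³/s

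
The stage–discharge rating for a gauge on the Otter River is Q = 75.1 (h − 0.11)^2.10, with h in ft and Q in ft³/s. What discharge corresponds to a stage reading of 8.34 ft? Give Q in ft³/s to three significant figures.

6280 ft³/s

Q = 75.1 × (8.34 − 0.11)^2.10 = 75.1 × 8.23^2.10 = 6280 ft³/s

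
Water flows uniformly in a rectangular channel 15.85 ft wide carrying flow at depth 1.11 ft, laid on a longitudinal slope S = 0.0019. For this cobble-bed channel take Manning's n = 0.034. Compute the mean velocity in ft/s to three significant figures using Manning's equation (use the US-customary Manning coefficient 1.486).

A = b·y = 15.85 × 1.11 = 17.59 ft²
P = b + 2y = 15.85 + 2×1.11 = 18.07 ft
R = A/P = 17.59/18.07 = 0.9736 ft
Q = (1.486/n)·A·R^(2/3)·S^(1/2) = (1.486/0.034) × 17.59 × 0.9736^(2/3) × 0.0019^(1/2) = 32.93 ft³/s
V = Q/A = 32.93/17.59 = 1.871 ft/s

1.87 ft/s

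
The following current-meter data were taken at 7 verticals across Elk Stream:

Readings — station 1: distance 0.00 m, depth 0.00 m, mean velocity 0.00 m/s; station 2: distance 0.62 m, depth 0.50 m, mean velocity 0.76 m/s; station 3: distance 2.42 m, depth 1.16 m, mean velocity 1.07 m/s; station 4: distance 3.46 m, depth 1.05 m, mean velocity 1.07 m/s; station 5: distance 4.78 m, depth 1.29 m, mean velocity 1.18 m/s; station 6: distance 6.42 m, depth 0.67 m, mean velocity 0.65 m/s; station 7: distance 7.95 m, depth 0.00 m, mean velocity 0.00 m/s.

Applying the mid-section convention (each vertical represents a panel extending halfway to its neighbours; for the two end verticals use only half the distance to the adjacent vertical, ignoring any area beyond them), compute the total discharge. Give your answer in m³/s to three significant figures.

6.49 m³/s

w_2 = (2.42 − 0.00)/2 = 1.21 m; q_2 = 0.76 × 0.50 × 1.21 = 0.4598 m³/s
w_3 = (3.46 − 0.62)/2 = 1.42 m; q_3 = 1.07 × 1.16 × 1.42 = 1.763 m³/s
w_4 = (4.78 − 2.42)/2 = 1.18 m; q_4 = 1.07 × 1.05 × 1.18 = 1.326 m³/s
w_5 = (6.42 − 3.46)/2 = 1.48 m; q_5 = 1.18 × 1.29 × 1.48 = 2.253 m³/s
w_6 = (7.95 − 4.78)/2 = 1.585 m; q_6 = 0.65 × 0.67 × 1.585 = 0.6903 m³/s
Stations 1, 7 contribute zero (depth or velocity is 0).
Q = Σ qᵢ = 6.491 m³/s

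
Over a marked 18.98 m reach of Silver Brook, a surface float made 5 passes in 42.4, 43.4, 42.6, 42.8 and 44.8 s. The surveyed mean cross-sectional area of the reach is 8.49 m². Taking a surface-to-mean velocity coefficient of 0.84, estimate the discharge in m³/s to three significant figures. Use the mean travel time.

t̄ = (42.4 + 43.4 + 42.6 + 42.8 + 44.8) / 5 = 43.2 s
v_surface = L / t̄ = 18.98 / 43.2 = 0.4394 m/s
v_mean = 0.84 × 0.4394 = 0.3691 m/s
Q = A × v_mean = 8.49 × 0.3691 = 3.133 m³/s

3.13 m³/s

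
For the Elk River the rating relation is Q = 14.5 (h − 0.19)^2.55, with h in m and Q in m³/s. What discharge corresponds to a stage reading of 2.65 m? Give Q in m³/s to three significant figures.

144 m³/s

Q = 14.5 × (2.65 − 0.19)^2.55 = 14.5 × 2.46^2.55 = 144.0 m³/s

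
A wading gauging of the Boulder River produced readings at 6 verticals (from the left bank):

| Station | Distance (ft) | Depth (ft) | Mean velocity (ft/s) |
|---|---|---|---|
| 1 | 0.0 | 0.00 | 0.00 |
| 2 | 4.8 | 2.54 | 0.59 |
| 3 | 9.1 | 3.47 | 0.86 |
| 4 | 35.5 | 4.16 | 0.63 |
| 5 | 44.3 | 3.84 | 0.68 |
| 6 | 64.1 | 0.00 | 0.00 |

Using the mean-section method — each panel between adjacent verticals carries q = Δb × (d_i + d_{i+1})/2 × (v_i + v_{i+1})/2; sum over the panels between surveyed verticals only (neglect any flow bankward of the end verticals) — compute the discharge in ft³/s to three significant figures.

Panel 1-2: Δb = 4.8 ft, d̄ = (0.00+2.54)/2 = 1.27, v̄ = (0.00+0.59)/2 = 0.295 → q = 4.8×1.27×0.295 = 1.798 ft³/s
Panel 2-3: Δb = 4.3 ft, d̄ = (2.54+3.47)/2 = 3.005, v̄ = (0.59+0.86)/2 = 0.725 → q = 4.3×3.005×0.725 = 9.368 ft³/s
Panel 3-4: Δb = 26.4 ft, d̄ = (3.47+4.16)/2 = 3.815, v̄ = (0.86+0.63)/2 = 0.745 → q = 26.4×3.815×0.745 = 75.03 ft³/s
Panel 4-5: Δb = 8.8 ft, d̄ = (4.16+3.84)/2 = 4, v̄ = (0.63+0.68)/2 = 0.655 → q = 8.8×4×0.655 = 23.06 ft³/s
Panel 5-6: Δb = 19.8 ft, d̄ = (3.84+0.00)/2 = 1.92, v̄ = (0.68+0.00)/2 = 0.34 → q = 19.8×1.92×0.34 = 12.93 ft³/s
Q = Σ q = 122.2 ft³/s

122 ft³/s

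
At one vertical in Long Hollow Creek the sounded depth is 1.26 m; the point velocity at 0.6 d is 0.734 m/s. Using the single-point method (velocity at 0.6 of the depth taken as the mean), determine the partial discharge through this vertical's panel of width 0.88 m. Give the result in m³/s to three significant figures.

0.814 m³/s

v̄ = v₀.₆ = 0.734 m/s
q = v̄ × d × w = 0.7340 × 1.26 × 0.88 = 0.8139 m³/s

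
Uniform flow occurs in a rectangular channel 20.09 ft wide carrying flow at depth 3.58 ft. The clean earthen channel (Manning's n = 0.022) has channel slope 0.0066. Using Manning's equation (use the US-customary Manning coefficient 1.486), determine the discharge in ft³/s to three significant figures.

A = b·y = 20.09 × 3.58 = 71.92 ft²
P = b + 2y = 20.09 + 2×3.58 = 27.25 ft
R = A/P = 71.92/27.25 = 2.639 ft
Q = (1.486/n)·A·R^(2/3)·S^(1/2) = (1.486/0.022) × 71.92 × 2.639^(2/3) × 0.0066^(1/2) = 753.8 ft³/s

754 ft³/s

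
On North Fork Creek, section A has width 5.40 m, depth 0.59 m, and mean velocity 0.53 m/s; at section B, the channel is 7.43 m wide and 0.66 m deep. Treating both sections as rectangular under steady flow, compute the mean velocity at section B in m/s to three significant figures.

Q = A₁V₁ = (5.40×0.59) × 0.53 = 1.689 m³/s
A₂ = 7.43 × 0.66 = 4.904 m²
V₂ = Q/A₂ = 1.689/4.904 = 0.3443 m/s

0.344 m/s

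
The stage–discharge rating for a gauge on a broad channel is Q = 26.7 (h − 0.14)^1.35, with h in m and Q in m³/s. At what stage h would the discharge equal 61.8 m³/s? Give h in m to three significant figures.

h − h₀ = (Q/C)^(1/b) = (61.8/26.7)^(1/1.35) = 1.862 m
h = 0.14 + 1.862 = 2.002 m

2.00 m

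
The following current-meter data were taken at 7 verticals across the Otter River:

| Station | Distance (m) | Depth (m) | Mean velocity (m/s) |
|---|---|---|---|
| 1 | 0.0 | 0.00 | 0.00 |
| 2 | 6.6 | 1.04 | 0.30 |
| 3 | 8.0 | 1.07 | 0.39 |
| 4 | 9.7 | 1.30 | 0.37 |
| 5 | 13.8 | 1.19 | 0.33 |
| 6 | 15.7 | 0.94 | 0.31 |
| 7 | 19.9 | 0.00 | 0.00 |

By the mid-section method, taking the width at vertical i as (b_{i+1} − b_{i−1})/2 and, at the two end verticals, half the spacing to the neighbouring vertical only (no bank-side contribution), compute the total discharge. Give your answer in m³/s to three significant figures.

5.36 m³/s

w_2 = (8.0 − 0.0)/2 = 4 m; q_2 = 0.30 × 1.04 × 4 = 1.248 m³/s
w_3 = (9.7 − 6.6)/2 = 1.55 m; q_3 = 0.39 × 1.07 × 1.55 = 0.6468 m³/s
w_4 = (13.8 − 8.0)/2 = 2.9 m; q_4 = 0.37 × 1.30 × 2.9 = 1.395 m³/s
w_5 = (15.7 − 9.7)/2 = 3 m; q_5 = 0.33 × 1.19 × 3 = 1.178 m³/s
w_6 = (19.9 − 13.8)/2 = 3.05 m; q_6 = 0.31 × 0.94 × 3.05 = 0.8888 m³/s
Stations 1, 7 contribute zero (depth or velocity is 0).
Q = Σ qᵢ = 5.357 m³/s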